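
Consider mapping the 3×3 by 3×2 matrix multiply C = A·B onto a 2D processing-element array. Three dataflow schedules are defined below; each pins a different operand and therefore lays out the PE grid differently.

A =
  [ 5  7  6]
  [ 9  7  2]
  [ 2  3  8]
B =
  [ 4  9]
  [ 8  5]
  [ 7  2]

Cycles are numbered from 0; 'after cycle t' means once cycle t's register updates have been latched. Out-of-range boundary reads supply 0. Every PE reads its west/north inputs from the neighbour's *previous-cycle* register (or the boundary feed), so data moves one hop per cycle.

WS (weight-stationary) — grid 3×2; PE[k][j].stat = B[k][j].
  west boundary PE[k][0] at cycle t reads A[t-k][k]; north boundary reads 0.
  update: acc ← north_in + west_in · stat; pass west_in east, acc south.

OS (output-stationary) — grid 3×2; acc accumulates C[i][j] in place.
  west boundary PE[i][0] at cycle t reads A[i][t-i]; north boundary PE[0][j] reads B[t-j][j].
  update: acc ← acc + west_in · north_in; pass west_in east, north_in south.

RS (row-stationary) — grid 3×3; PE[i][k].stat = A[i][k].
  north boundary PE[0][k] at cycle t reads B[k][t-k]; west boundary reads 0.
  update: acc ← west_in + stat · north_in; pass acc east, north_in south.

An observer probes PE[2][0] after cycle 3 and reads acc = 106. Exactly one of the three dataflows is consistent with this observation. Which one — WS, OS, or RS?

— WS: 3×2; PE[2][0] trace:
  [0] (2,0) acc=0 (h:0 v:0)
  [1] (2,0) acc=0 (h:0 v:0)
  [2] (2,0) acc=118 (h:6 v:118)
  [3] (2,0) acc=106 (h:2 v:106)
— OS: 3×2; PE[2][0] trace:
  [0] (2,0) acc=0 (h:0 v:0)
  [1] (2,0) acc=0 (h:0 v:0)
  [2] (2,0) acc=8 (h:2 v:4)
  [3] (2,0) acc=32 (h:3 v:8)
— RS: 3×3; PE[2][0] trace:
  [0] (2,0) acc=0 (h:0 v:0)
  [1] (2,0) acc=0 (h:0 v:0)
  [2] (2,0) acc=8 (h:8 v:4)
  [3] (2,0) acc=18 (h:18 v:9)

dataflow = WS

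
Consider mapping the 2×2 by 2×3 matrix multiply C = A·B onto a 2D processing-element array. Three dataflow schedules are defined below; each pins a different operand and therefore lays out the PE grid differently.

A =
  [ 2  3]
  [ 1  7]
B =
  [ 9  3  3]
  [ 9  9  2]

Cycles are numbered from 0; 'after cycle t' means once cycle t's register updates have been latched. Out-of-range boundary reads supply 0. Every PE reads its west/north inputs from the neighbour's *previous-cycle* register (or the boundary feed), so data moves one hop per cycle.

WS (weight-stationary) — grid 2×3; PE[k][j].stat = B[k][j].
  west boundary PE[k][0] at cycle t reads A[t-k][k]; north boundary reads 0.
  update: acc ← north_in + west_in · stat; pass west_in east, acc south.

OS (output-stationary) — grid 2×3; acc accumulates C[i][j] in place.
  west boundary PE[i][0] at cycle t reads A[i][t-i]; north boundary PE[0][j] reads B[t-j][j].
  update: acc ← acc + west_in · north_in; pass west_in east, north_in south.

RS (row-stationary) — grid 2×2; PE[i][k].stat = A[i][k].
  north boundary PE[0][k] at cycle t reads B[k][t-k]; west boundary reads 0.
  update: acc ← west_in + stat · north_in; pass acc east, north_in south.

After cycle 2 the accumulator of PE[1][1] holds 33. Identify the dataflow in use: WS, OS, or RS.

WS [2×3] PE[1][1] across cycles:
  0: (1,1).acc=0  regs=<0,0>
  1: (1,1).acc=0  regs=<0,0>
  2: (1,1).acc=33  regs=<3,33>
OS [2×3] PE[1][1] across cycles:
  0: (1,1).acc=0  regs=<0,0>
  1: (1,1).acc=0  regs=<0,0>
  2: (1,1).acc=3  regs=<1,3>
RS [2×2] PE[1][1] across cycles:
  0: (1,1).acc=0  regs=<0,0>
  1: (1,1).acc=0  regs=<0,0>
  2: (1,1).acc=72  regs=<72,9>

dataflow = WS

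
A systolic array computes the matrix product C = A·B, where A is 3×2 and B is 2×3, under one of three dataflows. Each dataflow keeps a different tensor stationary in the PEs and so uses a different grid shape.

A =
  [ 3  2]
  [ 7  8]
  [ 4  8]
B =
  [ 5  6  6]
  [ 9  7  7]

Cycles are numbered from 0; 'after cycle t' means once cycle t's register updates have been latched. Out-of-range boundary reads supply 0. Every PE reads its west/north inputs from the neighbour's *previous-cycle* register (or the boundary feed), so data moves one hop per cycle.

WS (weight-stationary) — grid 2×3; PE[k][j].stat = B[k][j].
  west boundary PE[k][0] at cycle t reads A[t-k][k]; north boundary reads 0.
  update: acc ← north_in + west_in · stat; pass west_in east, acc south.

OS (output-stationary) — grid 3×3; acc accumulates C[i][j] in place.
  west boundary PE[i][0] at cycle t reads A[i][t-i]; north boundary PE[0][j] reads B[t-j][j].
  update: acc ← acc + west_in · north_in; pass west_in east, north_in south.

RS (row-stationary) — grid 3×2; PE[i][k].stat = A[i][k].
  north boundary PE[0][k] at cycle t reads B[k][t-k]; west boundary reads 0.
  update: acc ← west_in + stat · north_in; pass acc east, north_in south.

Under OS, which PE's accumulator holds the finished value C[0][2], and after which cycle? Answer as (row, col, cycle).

OS: C[0][2] accumulates in PE[0][2]:
  0: (0,2).acc=0  regs=<0,0>
  1: (0,2).acc=0  regs=<0,0>
  2: (0,2).acc=18  regs=<3,6>
  3: (0,2).acc=32  regs=<2,7>

(row, col, cycle) = (0, 2, 3)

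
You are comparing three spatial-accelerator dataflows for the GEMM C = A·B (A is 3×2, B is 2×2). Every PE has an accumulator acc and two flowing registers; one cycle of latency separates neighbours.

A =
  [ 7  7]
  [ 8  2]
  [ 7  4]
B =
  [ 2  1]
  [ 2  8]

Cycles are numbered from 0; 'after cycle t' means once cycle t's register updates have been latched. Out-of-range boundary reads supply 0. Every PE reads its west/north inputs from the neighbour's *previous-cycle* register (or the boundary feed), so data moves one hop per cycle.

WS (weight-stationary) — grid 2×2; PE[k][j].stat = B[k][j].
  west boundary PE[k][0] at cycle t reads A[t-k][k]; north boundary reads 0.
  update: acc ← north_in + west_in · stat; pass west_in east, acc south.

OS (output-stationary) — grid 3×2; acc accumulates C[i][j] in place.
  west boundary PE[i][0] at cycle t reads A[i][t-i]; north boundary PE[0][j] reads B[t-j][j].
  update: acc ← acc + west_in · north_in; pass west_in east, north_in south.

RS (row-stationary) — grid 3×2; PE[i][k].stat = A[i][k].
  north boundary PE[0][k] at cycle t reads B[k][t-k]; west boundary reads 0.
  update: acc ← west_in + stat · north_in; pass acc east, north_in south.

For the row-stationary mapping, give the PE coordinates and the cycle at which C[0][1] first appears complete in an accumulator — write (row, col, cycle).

Under RS, C[0][1] lands at PE[0][1]:
  c0 r0c1: 0 / 0 / 0
  c1 r0c1: 28 / 28 / 2
  c2 r0c1: 63 / 63 / 8

(row, col, cycle) = (0, 1, 2)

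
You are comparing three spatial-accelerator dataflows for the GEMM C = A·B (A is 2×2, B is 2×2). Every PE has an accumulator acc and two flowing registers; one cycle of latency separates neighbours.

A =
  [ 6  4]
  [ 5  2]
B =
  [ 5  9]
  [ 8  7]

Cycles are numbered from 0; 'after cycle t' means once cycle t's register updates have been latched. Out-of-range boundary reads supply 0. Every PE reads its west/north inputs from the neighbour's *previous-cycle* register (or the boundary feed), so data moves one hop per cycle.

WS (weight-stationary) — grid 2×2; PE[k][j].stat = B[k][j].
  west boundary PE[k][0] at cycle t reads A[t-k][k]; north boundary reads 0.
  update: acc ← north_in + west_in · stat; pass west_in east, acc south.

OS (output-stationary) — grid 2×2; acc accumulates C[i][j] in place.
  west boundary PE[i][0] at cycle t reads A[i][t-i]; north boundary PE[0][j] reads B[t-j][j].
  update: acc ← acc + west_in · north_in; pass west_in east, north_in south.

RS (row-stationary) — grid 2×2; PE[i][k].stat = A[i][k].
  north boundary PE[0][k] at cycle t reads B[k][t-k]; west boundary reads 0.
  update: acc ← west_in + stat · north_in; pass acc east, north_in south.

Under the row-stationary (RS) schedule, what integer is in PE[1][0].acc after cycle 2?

RS (2×2). Following PE[1][0] plus its west/north inputs:
  c0 r0c0: 30 / 30 / 5
  c0 r1c0: 0 / 0 / 0
  c1 r0c0: 54 / 54 / 9
  c1 r1c0: 25 / 25 / 5
  c2 r0c0: 0 / 0 / 0
  c2 r1c0: 45 / 45 / 9

PE[1][0].acc = 45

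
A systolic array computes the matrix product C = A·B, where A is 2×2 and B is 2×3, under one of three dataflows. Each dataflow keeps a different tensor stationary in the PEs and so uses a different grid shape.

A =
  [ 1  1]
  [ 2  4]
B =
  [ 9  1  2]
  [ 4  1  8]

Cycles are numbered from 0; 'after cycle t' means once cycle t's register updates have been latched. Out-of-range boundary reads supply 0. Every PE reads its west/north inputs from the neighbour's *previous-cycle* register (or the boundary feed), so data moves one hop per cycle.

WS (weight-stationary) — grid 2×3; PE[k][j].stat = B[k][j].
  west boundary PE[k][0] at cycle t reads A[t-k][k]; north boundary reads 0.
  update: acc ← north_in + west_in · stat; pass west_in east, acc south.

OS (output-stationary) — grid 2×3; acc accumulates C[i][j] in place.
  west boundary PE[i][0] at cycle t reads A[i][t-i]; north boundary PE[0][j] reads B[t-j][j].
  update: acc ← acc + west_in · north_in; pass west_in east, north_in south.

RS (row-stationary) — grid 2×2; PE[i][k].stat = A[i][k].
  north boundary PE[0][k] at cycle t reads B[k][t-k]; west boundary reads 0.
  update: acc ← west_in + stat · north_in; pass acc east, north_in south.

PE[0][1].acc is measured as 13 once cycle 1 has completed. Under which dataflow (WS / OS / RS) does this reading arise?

dataflow = RS

WS [2×3] PE[0][1] across cycles:
  @0  [0,1]  acc 0  |  →0  ↓0
  @1  [0,1]  acc 1  |  →1  ↓1
OS [2×3] PE[0][1] across cycles:
  @0  [0,1]  acc 0  |  →0  ↓0
  @1  [0,1]  acc 1  |  →1  ↓1
RS [2×2] PE[0][1] across cycles:
  @0  [0,1]  acc 0  |  →0  ↓0
  @1  [0,1]  acc 13  |  →13  ↓4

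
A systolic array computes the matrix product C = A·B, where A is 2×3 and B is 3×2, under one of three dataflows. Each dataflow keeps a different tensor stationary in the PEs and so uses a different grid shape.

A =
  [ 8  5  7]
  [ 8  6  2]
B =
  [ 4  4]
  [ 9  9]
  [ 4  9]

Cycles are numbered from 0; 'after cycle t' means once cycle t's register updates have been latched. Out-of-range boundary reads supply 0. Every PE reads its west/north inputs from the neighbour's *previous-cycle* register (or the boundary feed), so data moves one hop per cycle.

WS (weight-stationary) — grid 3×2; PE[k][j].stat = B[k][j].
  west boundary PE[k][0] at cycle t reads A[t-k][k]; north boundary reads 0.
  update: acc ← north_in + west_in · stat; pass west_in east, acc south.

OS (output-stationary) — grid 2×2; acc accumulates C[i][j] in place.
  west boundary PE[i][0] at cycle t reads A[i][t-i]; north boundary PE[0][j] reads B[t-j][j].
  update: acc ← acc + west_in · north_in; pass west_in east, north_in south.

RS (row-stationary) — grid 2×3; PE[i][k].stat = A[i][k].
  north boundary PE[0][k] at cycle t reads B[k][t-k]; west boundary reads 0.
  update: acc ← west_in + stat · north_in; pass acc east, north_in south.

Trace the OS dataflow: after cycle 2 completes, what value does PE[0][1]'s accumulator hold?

OS on a 2×2 grid — tracing PE[0][1] and its feeders:
  0: (0,0).acc=32  regs=<8,4>
  0: (0,1).acc=0  regs=<0,0>
  1: (0,0).acc=77  regs=<5,9>
  1: (0,1).acc=32  regs=<8,4>
  2: (0,0).acc=105  regs=<7,4>
  2: (0,1).acc=77  regs=<5,9>

PE[0][1].acc = 77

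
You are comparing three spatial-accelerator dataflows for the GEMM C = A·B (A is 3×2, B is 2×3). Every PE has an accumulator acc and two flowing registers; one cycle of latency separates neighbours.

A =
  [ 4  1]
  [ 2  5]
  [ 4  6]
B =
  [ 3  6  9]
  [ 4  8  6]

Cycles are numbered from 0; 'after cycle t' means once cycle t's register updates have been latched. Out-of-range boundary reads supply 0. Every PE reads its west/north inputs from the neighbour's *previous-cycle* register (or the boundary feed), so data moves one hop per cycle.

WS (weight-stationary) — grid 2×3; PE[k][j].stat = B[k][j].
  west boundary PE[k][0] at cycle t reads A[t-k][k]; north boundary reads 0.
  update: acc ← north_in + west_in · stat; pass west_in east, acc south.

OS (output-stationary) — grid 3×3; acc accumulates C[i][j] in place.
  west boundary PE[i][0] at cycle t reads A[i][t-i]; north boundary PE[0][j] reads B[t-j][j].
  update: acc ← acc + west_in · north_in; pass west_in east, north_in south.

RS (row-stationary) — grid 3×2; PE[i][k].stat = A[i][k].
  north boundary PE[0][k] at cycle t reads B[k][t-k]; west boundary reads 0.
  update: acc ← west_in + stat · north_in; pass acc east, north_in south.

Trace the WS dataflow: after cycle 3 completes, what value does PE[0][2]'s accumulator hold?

PE[0][2].acc = 18

WS 2×3: PE[0][2] cycle-by-cycle (with neighbour feeds):
  step 0 · PE0,1: acc=0; fwd→0 fwd↓0
  step 0 · PE0,2: acc=0; fwd→0 fwd↓0
  step 1 · PE0,1: acc=24; fwd→4 fwd↓24
  step 1 · PE0,2: acc=0; fwd→0 fwd↓0
  step 2 · PE0,1: acc=12; fwd→2 fwd↓12
  step 2 · PE0,2: acc=36; fwd→4 fwd↓36
  step 3 · PE0,1: acc=24; fwd→4 fwd↓24
  step 3 · PE0,2: acc=18; fwd→2 fwd↓18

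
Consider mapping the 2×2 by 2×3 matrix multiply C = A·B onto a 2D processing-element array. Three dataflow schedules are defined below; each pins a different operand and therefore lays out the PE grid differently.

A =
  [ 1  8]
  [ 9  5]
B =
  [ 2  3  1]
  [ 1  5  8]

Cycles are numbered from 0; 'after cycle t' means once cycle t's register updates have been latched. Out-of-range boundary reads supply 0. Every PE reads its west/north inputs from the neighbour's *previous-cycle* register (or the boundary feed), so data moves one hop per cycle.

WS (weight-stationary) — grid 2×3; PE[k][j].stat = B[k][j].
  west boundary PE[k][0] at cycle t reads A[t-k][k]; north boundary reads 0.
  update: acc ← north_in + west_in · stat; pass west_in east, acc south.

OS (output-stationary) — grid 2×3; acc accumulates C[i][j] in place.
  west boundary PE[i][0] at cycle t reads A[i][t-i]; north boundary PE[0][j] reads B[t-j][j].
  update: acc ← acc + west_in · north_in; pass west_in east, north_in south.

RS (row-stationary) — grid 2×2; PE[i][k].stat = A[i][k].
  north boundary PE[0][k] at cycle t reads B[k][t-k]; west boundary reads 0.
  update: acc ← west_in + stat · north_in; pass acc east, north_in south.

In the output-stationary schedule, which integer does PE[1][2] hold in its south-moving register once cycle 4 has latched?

OS on a 2×3 grid — tracing PE[1][2] and its feeders:
  0: (0,2).acc=0  regs=<0,0>
  0: (1,1).acc=0  regs=<0,0>
  0: (1,2).acc=0  regs=<0,0>
  1: (0,2).acc=0  regs=<0,0>
  1: (1,1).acc=0  regs=<0,0>
  1: (1,2).acc=0  regs=<0,0>
  2: (0,2).acc=1  regs=<1,1>
  2: (1,1).acc=27  regs=<9,3>
  2: (1,2).acc=0  regs=<0,0>
  3: (0,2).acc=65  regs=<8,8>
  3: (1,1).acc=52  regs=<5,5>
  3: (1,2).acc=9  regs=<9,1>
  4: (0,2).acc=65  regs=<0,0>
  4: (1,1).acc=52  regs=<0,0>
  4: (1,2).acc=49  regs=<5,8>

register = 8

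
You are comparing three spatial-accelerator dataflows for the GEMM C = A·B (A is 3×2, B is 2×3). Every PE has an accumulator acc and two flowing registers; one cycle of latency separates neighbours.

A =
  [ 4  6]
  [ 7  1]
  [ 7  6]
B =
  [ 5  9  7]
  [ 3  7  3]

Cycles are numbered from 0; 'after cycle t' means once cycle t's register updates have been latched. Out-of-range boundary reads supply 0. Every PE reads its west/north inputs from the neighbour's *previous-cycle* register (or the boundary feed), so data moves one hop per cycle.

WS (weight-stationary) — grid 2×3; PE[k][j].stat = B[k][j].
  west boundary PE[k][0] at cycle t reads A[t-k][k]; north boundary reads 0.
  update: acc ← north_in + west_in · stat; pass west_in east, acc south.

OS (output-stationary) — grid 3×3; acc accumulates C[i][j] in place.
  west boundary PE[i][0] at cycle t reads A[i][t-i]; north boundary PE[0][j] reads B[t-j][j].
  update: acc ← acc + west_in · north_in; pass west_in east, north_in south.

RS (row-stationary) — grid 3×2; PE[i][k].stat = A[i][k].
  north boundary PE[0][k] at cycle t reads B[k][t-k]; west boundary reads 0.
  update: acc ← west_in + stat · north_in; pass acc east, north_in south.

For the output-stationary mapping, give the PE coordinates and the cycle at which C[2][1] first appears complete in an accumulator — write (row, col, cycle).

Under OS, C[2][1] lands at PE[2][1]:
  0: (2,1).acc=0  regs=<0,0>
  1: (2,1).acc=0  regs=<0,0>
  2: (2,1).acc=0  regs=<0,0>
  3: (2,1).acc=63  regs=<7,9>
  4: (2,1).acc=105  regs=<6,7>

(row, col, cycle) = (2, 1, 4)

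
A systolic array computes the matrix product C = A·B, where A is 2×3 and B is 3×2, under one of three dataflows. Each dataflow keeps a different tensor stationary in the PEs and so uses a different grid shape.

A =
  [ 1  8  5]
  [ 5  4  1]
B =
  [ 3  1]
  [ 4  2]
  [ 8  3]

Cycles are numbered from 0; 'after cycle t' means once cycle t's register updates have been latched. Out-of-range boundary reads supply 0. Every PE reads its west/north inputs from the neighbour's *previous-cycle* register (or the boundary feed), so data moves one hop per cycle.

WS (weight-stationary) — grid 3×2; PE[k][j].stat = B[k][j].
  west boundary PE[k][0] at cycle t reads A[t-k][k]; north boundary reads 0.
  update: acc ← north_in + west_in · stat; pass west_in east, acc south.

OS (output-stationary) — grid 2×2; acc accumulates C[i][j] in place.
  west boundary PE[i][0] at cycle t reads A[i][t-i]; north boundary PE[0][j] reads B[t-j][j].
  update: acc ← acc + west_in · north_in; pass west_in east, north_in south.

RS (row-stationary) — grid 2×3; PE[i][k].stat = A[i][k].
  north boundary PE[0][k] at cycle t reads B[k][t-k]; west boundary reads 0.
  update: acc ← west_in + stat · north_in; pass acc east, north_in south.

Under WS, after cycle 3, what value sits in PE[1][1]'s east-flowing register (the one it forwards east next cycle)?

register = 4

WS on a 3×2 grid — tracing PE[1][1] and its feeders:
  t=0 PE[0][1]: acc=0 h=0 v=0
  t=0 PE[1][0]: acc=0 h=0 v=0
  t=0 PE[1][1]: acc=0 h=0 v=0
  t=1 PE[0][1]: acc=1 h=1 v=1
  t=1 PE[1][0]: acc=35 h=8 v=35
  t=1 PE[1][1]: acc=0 h=0 v=0
  t=2 PE[0][1]: acc=5 h=5 v=5
  t=2 PE[1][0]: acc=31 h=4 v=31
  t=2 PE[1][1]: acc=17 h=8 v=17
  t=3 PE[0][1]: acc=0 h=0 v=0
  t=3 PE[1][0]: acc=0 h=0 v=0
  t=3 PE[1][1]: acc=13 h=4 v=13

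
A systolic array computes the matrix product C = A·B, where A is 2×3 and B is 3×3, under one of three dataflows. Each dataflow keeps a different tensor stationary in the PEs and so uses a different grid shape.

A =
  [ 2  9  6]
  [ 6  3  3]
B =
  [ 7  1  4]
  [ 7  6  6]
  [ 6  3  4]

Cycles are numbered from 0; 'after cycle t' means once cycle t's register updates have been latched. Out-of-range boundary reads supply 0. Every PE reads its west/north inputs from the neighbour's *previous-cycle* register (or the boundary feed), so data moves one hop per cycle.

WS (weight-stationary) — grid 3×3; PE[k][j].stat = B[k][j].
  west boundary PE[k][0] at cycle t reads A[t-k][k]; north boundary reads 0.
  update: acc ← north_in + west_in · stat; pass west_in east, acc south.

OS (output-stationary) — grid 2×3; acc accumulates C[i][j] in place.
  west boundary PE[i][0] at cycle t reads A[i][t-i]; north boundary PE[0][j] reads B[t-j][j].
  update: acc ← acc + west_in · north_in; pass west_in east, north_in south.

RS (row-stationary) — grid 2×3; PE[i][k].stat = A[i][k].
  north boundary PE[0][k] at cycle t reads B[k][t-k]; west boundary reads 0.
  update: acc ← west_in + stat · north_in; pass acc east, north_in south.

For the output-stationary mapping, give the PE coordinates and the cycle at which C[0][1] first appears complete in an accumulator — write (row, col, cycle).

Under OS, C[0][1] lands at PE[0][1]:
  [0] (0,1) acc=0 (h:0 v:0)
  [1] (0,1) acc=2 (h:2 v:1)
  [2] (0,1) acc=56 (h:9 v:6)
  [3] (0,1) acc=74 (h:6 v:3)

(row, col, cycle) = (0, 1, 3)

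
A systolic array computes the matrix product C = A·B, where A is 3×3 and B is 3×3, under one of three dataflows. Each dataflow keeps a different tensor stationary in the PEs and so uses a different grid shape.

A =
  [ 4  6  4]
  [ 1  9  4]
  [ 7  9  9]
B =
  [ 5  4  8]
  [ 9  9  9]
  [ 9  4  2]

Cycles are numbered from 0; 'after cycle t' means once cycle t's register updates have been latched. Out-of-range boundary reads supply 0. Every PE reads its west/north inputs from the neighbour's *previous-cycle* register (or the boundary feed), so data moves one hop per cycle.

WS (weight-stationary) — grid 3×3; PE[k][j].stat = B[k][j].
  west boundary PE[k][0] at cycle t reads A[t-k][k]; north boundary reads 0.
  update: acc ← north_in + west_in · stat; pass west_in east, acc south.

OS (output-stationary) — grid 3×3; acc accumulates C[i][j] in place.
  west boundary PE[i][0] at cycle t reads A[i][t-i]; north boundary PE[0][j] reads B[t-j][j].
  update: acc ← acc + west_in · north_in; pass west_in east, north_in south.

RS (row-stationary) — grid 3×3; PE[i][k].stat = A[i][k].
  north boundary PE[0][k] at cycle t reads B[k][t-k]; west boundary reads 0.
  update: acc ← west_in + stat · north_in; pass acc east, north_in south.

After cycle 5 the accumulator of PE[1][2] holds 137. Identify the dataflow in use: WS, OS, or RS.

dataflow = WS

Under WS (3×3), PE[1][2]:
  @0  [1,2]  acc 0  |  →0  ↓0
  @1  [1,2]  acc 0  |  →0  ↓0
  @2  [1,2]  acc 0  |  →0  ↓0
  @3  [1,2]  acc 86  |  →6  ↓86
  @4  [1,2]  acc 89  |  →9  ↓89
  @5  [1,2]  acc 137  |  →9  ↓137
Under OS (3×3), PE[1][2]:
  @0  [1,2]  acc 0  |  →0  ↓0
  @1  [1,2]  acc 0  |  →0  ↓0
  @2  [1,2]  acc 0  |  →0  ↓0
  @3  [1,2]  acc 8  |  →1  ↓8
  @4  [1,2]  acc 89  |  →9  ↓9
  @5  [1,2]  acc 97  |  →4  ↓2
Under RS (3×3), PE[1][2]:
  @0  [1,2]  acc 0  |  →0  ↓0
  @1  [1,2]  acc 0  |  →0  ↓0
  @2  [1,2]  acc 0  |  →0  ↓0
  @3  [1,2]  acc 122  |  →122  ↓9
  @4  [1,2]  acc 101  |  →101  ↓4
  @5  [1,2]  acc 97  |  →97  ↓2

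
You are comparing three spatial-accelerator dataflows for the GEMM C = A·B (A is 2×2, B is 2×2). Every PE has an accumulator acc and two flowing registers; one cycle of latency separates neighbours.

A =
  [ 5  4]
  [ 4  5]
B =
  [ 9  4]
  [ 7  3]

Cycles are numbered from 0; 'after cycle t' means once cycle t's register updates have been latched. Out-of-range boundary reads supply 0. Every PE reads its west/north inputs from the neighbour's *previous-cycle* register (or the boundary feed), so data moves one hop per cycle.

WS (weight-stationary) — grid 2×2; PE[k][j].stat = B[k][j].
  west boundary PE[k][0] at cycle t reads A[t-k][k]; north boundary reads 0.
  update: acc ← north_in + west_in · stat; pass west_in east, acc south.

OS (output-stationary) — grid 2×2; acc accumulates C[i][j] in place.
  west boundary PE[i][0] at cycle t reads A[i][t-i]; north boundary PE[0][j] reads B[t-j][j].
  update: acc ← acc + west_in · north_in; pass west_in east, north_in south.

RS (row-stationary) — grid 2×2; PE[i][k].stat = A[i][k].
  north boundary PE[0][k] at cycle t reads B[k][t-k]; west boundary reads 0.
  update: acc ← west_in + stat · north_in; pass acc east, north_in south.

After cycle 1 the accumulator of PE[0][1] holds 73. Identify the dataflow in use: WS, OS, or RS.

WS [2×2] PE[0][1] across cycles:
  cycle 0: PE[0][1] → acc 0, east 0, south 0
  cycle 1: PE[0][1] → acc 20, east 5, south 20
OS [2×2] PE[0][1] across cycles:
  cycle 0: PE[0][1] → acc 0, east 0, south 0
  cycle 1: PE[0][1] → acc 20, east 5, south 4
RS [2×2] PE[0][1] across cycles:
  cycle 0: PE[0][1] → acc 0, east 0, south 0
  cycle 1: PE[0][1] → acc 73, east 73, south 7

dataflow = RS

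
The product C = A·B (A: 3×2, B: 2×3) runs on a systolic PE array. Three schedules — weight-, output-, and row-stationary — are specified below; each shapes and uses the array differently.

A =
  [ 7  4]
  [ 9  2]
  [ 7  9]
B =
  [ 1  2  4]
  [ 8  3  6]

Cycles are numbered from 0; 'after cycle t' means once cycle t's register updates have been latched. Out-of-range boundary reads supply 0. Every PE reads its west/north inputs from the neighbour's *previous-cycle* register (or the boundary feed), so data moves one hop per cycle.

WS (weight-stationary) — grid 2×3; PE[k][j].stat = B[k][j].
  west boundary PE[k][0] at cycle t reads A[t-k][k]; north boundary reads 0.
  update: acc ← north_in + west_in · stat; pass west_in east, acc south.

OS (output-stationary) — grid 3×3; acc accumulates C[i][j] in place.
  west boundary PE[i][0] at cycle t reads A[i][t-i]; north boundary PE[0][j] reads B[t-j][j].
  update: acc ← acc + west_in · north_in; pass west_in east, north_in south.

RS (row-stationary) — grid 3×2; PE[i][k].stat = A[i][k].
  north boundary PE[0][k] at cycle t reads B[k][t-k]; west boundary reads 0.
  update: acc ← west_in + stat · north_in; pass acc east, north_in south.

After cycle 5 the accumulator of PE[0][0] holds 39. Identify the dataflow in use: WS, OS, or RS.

Under WS (2×3), PE[0][0]:
  after 0 — PE[0][0] acc=7, pass-E 7, pass-S 7
  after 1 — PE[0][0] acc=9, pass-E 9, pass-S 9
  after 2 — PE[0][0] acc=7, pass-E 7, pass-S 7
  after 3 — PE[0][0] acc=0, pass-E 0, pass-S 0
  after 4 — PE[0][0] acc=0, pass-E 0, pass-S 0
  after 5 — PE[0][0] acc=0, pass-E 0, pass-S 0
Under OS (3×3), PE[0][0]:
  after 0 — PE[0][0] acc=7, pass-E 7, pass-S 1
  after 1 — PE[0][0] acc=39, pass-E 4, pass-S 8
  after 2 — PE[0][0] acc=39, pass-E 0, pass-S 0
  after 3 — PE[0][0] acc=39, pass-E 0, pass-S 0
  after 4 — PE[0][0] acc=39, pass-E 0, pass-S 0
  after 5 — PE[0][0] acc=39, pass-E 0, pass-S 0
Under RS (3×2), PE[0][0]:
  after 0 — PE[0][0] acc=7, pass-E 7, pass-S 1
  after 1 — PE[0][0] acc=14, pass-E 14, pass-S 2
  after 2 — PE[0][0] acc=28, pass-E 28, pass-S 4
  after 3 — PE[0][0] acc=0, pass-E 0, pass-S 0
  after 4 — PE[0][0] acc=0, pass-E 0, pass-S 0
  after 5 — PE[0][0] acc=0, pass-E 0, pass-S 0

dataflow = OS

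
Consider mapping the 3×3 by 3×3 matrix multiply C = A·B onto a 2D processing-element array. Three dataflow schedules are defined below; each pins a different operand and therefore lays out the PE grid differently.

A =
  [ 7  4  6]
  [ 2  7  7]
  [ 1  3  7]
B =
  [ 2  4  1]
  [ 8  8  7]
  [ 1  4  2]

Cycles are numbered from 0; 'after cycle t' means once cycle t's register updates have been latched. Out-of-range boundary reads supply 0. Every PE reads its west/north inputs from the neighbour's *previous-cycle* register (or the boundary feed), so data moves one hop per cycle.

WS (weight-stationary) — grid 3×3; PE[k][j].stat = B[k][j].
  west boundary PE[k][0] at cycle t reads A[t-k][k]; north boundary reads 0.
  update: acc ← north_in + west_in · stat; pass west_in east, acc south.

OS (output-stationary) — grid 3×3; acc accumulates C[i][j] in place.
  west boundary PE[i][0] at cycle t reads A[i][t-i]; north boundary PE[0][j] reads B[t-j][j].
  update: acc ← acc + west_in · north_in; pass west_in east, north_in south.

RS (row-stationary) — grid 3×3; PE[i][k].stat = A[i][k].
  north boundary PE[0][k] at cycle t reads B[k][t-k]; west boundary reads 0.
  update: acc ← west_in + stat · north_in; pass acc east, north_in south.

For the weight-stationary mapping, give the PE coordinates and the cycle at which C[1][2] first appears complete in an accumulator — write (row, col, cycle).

(row, col, cycle) = (2, 2, 5)

WS: C[1][2] accumulates in PE[2][2]:
  step 0 · PE2,2: acc=0; fwd→0 fwd↓0
  step 1 · PE2,2: acc=0; fwd→0 fwd↓0
  step 2 · PE2,2: acc=0; fwd→0 fwd↓0
  step 3 · PE2,2: acc=0; fwd→0 fwd↓0
  step 4 · PE2,2: acc=47; fwd→6 fwd↓47
  step 5 · PE2,2: acc=65; fwd→7 fwd↓65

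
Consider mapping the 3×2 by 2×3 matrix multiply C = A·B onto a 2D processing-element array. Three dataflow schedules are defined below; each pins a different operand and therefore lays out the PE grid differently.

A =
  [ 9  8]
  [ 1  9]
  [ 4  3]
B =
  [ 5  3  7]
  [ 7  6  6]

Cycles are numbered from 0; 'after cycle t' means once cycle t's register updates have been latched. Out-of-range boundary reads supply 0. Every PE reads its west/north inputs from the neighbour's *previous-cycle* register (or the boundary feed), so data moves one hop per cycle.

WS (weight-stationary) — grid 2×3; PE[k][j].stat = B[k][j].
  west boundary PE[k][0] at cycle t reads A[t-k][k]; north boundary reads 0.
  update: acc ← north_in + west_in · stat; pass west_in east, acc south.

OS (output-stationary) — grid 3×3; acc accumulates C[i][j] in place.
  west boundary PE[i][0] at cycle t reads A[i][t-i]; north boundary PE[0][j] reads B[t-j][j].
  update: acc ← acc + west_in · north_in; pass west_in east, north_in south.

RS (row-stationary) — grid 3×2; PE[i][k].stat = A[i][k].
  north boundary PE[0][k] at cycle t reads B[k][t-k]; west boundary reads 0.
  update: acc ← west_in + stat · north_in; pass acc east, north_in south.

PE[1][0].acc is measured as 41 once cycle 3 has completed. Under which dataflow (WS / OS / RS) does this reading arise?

dataflow = WS

WS (2×3 grid), PE[1][0]:
  [0] (1,0) acc=0 (h:0 v:0)
  [1] (1,0) acc=101 (h:8 v:101)
  [2] (1,0) acc=68 (h:9 v:68)
  [3] (1,0) acc=41 (h:3 v:41)
OS (3×3 grid), PE[1][0]:
  [0] (1,0) acc=0 (h:0 v:0)
  [1] (1,0) acc=5 (h:1 v:5)
  [2] (1,0) acc=68 (h:9 v:7)
  [3] (1,0) acc=68 (h:0 v:0)
RS (3×2 grid), PE[1][0]:
  [0] (1,0) acc=0 (h:0 v:0)
  [1] (1,0) acc=5 (h:5 v:5)
  [2] (1,0) acc=3 (h:3 v:3)
  [3] (1,0) acc=7 (h:7 v:7)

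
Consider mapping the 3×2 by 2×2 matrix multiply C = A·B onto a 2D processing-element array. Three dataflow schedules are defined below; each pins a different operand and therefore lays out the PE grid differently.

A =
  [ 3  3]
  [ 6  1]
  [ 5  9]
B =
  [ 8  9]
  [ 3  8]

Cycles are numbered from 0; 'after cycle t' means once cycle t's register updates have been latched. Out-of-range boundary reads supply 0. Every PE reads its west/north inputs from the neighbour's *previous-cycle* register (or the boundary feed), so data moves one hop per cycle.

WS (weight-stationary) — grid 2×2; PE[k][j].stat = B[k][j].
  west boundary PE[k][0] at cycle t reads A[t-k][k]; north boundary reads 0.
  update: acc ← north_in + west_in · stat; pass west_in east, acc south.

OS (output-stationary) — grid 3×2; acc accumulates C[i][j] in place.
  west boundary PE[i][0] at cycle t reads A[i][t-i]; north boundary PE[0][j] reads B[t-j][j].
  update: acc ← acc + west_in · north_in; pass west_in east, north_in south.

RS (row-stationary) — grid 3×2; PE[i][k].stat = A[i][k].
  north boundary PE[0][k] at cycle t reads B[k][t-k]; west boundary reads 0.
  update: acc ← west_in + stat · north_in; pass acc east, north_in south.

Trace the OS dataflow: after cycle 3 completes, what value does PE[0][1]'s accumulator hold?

OS 3×2: PE[0][1] cycle-by-cycle (with neighbour feeds):
  0: (0,0).acc=24  regs=<3,8>
  0: (0,1).acc=0  regs=<0,0>
  1: (0,0).acc=33  regs=<3,3>
  1: (0,1).acc=27  regs=<3,9>
  2: (0,0).acc=33  regs=<0,0>
  2: (0,1).acc=51  regs=<3,8>
  3: (0,0).acc=33  regs=<0,0>
  3: (0,1).acc=51  regs=<0,0>

PE[0][1].acc = 51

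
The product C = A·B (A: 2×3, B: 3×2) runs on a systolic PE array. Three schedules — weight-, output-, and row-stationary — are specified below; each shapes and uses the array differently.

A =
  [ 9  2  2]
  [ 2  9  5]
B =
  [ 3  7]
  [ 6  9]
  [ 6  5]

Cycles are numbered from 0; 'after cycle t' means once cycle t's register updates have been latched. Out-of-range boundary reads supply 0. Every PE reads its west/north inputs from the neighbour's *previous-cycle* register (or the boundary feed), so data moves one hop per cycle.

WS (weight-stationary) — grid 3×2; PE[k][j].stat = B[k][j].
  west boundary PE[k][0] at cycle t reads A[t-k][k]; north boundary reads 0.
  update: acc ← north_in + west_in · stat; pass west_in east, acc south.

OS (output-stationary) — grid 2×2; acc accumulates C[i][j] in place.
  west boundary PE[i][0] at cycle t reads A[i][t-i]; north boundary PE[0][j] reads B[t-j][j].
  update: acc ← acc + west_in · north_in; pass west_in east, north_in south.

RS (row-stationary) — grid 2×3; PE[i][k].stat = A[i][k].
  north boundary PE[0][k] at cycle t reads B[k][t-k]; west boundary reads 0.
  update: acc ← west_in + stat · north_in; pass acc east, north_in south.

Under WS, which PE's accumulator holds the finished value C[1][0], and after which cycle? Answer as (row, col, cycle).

WS: C[1][0] accumulates in PE[2][0]:
  cycle 0: PE[2][0] → acc 0, east 0, south 0
  cycle 1: PE[2][0] → acc 0, east 0, south 0
  cycle 2: PE[2][0] → acc 51, east 2, south 51
  cycle 3: PE[2][0] → acc 90, east 5, south 90

(row, col, cycle) = (2, 0, 3)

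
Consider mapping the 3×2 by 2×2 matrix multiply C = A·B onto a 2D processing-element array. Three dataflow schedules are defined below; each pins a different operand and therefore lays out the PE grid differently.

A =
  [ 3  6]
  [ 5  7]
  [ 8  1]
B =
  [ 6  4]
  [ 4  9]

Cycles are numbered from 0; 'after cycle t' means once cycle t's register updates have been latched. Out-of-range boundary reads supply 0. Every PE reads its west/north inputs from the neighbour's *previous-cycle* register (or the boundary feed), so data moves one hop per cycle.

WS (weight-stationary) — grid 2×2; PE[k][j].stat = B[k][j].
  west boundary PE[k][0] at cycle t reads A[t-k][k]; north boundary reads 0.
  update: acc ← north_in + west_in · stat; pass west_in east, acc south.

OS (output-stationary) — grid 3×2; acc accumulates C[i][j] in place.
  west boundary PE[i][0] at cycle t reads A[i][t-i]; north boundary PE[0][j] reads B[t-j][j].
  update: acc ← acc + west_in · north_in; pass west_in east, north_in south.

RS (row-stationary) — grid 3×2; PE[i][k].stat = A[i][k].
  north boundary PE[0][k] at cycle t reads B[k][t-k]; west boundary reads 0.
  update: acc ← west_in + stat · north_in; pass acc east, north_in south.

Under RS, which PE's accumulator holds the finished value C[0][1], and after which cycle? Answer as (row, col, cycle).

RS — PE[0][1] is where C[0][1] collects:
  t=0 PE[0][1]: acc=0 h=0 v=0
  t=1 PE[0][1]: acc=42 h=42 v=4
  t=2 PE[0][1]: acc=66 h=66 v=9

(row, col, cycle) = (0, 1, 2)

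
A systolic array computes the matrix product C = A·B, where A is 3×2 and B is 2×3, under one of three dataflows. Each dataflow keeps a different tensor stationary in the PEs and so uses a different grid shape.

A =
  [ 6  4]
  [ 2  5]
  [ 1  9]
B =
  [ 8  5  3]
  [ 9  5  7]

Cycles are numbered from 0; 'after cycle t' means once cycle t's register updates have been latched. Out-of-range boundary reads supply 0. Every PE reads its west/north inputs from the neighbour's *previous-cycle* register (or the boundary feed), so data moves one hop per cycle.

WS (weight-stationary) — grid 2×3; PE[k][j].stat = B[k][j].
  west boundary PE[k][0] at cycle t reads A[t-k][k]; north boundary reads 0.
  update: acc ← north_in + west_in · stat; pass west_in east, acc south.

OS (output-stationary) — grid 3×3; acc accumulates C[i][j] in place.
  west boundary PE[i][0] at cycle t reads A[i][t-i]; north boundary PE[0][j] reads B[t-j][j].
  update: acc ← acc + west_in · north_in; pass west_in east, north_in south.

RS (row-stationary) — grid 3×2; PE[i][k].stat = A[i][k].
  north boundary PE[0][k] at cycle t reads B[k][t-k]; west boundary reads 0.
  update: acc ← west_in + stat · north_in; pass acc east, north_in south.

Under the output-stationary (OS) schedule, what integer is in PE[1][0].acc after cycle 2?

OS on a 3×3 grid — tracing PE[1][0] and its feeders:
  @0  [0,0]  acc 48  |  →6  ↓8
  @0  [1,0]  acc 0  |  →0  ↓0
  @1  [0,0]  acc 84  |  →4  ↓9
  @1  [1,0]  acc 16  |  →2  ↓8
  @2  [0,0]  acc 84  |  →0  ↓0
  @2  [1,0]  acc 61  |  →5  ↓9

PE[1][0].acc = 61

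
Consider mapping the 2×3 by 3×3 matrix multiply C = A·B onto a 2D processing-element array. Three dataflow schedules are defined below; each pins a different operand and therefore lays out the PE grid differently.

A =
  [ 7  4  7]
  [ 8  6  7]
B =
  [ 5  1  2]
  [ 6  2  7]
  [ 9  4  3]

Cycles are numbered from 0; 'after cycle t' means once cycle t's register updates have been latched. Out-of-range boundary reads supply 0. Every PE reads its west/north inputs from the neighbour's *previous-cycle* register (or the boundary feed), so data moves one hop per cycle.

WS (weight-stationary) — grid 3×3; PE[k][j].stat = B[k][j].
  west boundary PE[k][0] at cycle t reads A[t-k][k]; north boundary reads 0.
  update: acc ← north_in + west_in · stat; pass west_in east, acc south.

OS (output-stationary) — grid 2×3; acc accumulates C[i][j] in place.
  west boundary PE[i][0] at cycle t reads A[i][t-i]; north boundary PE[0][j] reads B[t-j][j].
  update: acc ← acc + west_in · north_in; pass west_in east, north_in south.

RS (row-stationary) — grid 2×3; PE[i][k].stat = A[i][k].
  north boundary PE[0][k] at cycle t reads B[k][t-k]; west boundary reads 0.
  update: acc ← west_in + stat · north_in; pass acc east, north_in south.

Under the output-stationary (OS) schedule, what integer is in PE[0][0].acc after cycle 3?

PE[0][0].acc = 122

OS on a 2×3 grid — tracing PE[0][0] and its feeders:
  @0  [0,0]  acc 35  |  →7  ↓5
  @1  [0,0]  acc 59  |  →4  ↓6
  @2  [0,0]  acc 122  |  →7  ↓9
  @3  [0,0]  acc 122  |  →0  ↓0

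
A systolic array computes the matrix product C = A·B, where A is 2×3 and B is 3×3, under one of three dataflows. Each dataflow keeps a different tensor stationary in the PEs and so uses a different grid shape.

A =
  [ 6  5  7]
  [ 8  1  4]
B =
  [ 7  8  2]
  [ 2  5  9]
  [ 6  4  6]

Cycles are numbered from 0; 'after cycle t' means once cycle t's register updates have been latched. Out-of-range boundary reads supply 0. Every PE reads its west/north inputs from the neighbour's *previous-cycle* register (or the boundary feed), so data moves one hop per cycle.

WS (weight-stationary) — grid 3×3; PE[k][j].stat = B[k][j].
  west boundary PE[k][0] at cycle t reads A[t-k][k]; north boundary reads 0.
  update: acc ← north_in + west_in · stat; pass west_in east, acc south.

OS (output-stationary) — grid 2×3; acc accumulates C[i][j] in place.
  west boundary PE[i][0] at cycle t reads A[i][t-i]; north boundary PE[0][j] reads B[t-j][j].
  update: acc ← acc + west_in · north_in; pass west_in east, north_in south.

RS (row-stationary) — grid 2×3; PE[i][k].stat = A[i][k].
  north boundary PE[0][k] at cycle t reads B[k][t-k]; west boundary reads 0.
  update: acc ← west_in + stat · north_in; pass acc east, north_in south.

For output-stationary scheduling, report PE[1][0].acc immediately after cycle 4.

OS (2×3). Following PE[1][0] plus its west/north inputs:
  t=0 PE[0][0]: acc=42 h=6 v=7
  t=0 PE[1][0]: acc=0 h=0 v=0
  t=1 PE[0][0]: acc=52 h=5 v=2
  t=1 PE[1][0]: acc=56 h=8 v=7
  t=2 PE[0][0]: acc=94 h=7 v=6
  t=2 PE[1][0]: acc=58 h=1 v=2
  t=3 PE[0][0]: acc=94 h=0 v=0
  t=3 PE[1][0]: acc=82 h=4 v=6
  t=4 PE[0][0]: acc=94 h=0 v=0
  t=4 PE[1][0]: acc=82 h=0 v=0

PE[1][0].acc = 82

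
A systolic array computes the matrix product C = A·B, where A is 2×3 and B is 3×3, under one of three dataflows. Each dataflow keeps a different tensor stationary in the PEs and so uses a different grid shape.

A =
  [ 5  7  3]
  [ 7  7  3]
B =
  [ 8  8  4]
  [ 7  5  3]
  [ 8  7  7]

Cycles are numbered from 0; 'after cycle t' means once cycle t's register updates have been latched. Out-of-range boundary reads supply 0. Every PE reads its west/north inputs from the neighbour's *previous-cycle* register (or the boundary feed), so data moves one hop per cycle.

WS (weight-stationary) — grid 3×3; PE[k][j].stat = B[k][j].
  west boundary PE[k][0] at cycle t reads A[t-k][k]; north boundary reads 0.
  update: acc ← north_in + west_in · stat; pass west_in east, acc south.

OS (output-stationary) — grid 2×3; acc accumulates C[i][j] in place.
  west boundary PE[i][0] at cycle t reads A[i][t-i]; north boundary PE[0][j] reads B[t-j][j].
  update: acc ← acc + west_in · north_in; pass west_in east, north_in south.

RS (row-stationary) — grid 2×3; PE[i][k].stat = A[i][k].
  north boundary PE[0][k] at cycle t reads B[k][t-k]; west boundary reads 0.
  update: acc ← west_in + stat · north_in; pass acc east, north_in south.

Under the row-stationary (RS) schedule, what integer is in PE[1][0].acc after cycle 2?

RS 2×3: PE[1][0] cycle-by-cycle (with neighbour feeds):
  0: (0,0).acc=40  regs=<40,8>
  0: (1,0).acc=0  regs=<0,0>
  1: (0,0).acc=40  regs=<40,8>
  1: (1,0).acc=56  regs=<56,8>
  2: (0,0).acc=20  regs=<20,4>
  2: (1,0).acc=56  regs=<56,8>

PE[1][0].acc = 56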